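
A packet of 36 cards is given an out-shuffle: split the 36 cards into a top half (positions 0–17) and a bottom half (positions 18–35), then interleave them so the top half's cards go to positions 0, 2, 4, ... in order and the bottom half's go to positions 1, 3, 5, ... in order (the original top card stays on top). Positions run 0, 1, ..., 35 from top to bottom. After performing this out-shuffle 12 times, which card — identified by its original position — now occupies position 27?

Work backwards from position 27, undoing one out-shuffle at a time:
27 ← 31 ← 33 ← 34 ← 17 ← 26 ← 13 ← 24 ← 12 ← 6 ← 3 ← 19 ← 27
So the card now at position 27 started at position 27.

27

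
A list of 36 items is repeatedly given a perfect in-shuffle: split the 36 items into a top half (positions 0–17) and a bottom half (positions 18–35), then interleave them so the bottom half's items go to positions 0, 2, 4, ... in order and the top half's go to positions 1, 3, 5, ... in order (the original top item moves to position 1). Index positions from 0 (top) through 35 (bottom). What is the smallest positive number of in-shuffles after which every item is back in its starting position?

36

The in-shuffle permutes the 36 positions with cycle lengths [36].
Every item is home exactly when every cycle has completed a whole number of laps, i.e. after lcm(36) = 36 in-shuffles.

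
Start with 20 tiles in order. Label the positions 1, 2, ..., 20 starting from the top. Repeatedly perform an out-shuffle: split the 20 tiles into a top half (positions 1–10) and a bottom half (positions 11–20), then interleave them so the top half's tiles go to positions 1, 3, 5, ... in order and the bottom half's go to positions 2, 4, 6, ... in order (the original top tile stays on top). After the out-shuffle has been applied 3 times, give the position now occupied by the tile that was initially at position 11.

Track the tile's position through each out-shuffle:
11 → 2 → 3 → 5

5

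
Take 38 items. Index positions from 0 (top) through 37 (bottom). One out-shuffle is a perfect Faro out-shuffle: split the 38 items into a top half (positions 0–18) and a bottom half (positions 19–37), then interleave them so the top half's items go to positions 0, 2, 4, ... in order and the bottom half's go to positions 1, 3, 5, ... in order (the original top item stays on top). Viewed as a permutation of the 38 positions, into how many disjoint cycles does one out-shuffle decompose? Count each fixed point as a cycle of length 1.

3

Trace each unvisited position around until it returns:
(0) (1 2 4 8 16 32 ... len 36) (37)
3 cycles in total.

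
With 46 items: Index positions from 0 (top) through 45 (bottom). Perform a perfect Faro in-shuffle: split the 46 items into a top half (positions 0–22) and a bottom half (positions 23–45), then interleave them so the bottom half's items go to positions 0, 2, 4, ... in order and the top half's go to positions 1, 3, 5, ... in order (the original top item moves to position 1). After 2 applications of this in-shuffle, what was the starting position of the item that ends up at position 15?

Work backwards from position 15, undoing one in-shuffle at a time:
15 ← 7 ← 3
So the item now at position 15 started at position 3.

3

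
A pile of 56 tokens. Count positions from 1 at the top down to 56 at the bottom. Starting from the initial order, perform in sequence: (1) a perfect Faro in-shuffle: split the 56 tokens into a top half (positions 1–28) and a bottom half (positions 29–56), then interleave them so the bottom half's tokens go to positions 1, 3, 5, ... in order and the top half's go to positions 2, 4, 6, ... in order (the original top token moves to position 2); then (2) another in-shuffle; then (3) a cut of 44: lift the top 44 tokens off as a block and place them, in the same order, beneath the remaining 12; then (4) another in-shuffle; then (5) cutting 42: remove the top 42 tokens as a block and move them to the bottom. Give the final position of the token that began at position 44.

Track the token from position 44 forward through each operation:
  after op 1 (in-shuffle): 44 → 31
  after op 2 (in-shuffle): 31 → 5
  after op 3 (cut 44): 5 → 17
  after op 4 (in-shuffle): 17 → 34
  after op 5 (cut 42): 34 → 48

48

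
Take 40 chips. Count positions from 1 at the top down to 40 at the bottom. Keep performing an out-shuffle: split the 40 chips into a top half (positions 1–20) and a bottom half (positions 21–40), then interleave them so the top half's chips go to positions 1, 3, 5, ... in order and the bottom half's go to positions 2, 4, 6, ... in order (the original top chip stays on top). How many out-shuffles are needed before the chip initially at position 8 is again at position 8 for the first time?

12

Follow position 8 under repeated out-shuffles:
8 → 15 → 29 → 18 → 35 → 30 → 20 → 39 → 38 → 36 → 32 → 24 → 8
It first returns after 12 out-shuffles.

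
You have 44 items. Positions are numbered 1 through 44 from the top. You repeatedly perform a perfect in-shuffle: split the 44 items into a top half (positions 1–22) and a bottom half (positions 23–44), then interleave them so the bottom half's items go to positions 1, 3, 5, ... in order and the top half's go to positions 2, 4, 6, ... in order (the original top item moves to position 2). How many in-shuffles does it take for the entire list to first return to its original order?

12

The in-shuffle permutes the 44 positions with cycle lengths [2, 4, 4, 4, 6, 12, 12].
Every item is home exactly when every cycle has completed a whole number of laps, i.e. after lcm(2, 4, 6, 12) = 12 in-shuffles.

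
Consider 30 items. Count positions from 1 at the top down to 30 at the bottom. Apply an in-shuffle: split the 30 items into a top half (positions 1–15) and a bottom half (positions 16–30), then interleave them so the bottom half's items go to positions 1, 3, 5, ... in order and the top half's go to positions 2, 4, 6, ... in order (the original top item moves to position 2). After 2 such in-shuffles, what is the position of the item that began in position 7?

28

Track the item's position through each in-shuffle:
7 → 14 → 28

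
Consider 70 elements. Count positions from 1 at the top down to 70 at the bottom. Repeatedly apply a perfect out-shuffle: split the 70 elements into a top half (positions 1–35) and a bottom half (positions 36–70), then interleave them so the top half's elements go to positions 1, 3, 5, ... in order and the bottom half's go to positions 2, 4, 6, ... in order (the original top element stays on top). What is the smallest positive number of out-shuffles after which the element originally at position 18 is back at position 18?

Follow position 18 under repeated out-shuffles:
18 → 35 → 69 → 68 → 66 → 62 → 54 → 38 → ... → 18 (length 22)
It first returns after 22 out-shuffles.

22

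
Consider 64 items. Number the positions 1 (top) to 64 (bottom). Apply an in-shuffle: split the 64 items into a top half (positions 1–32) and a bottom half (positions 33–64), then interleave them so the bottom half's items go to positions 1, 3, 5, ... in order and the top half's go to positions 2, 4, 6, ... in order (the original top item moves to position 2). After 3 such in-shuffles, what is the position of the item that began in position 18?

14

Track the item's position through each in-shuffle:
18 → 36 → 7 → 14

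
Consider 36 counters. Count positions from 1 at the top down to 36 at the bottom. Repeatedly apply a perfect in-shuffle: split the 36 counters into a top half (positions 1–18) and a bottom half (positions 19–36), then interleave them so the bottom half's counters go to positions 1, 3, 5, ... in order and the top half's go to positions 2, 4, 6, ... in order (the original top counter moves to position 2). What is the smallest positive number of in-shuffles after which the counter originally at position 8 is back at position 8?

36

Follow position 8 under repeated in-shuffles:
8 → 16 → 32 → 27 → 17 → 34 → 31 → 25 → ... → 8 (length 36)
It first returns after 36 in-shuffles.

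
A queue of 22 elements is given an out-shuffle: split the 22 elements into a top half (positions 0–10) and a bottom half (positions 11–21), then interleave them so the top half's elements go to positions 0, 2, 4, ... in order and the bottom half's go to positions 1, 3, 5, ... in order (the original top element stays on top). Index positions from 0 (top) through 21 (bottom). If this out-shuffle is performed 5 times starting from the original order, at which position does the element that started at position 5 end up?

Track the element's position through each out-shuffle:
5 → 10 → 20 → 19 → 17 → 13

13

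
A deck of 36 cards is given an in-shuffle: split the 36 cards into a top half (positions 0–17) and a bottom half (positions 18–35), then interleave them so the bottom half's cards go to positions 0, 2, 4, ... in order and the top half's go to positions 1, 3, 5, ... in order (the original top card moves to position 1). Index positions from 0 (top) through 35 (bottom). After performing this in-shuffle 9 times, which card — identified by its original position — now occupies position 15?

21

Work backwards from position 15, undoing one in-shuffle at a time:
15 ← 7 ← 3 ← 1 ← 0 ← 18 ← 27 ← 13 ← 6 ← 21
So the card now at position 15 started at position 21.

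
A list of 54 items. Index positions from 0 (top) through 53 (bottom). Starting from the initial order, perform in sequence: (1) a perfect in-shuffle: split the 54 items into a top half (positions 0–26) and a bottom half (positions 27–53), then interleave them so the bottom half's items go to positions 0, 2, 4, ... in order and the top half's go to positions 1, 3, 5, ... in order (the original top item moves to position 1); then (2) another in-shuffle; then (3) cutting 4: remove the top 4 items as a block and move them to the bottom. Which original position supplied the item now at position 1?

28

Undo the operations in reverse order, starting from position 1:
  undo op 3 (cut 4): 1 ← 5
  undo op 2 (in-shuffle, from top half): 5 ← 2
  undo op 1 (in-shuffle, from bottom half): 2 ← 28
So the item at position 1 came from original position 28.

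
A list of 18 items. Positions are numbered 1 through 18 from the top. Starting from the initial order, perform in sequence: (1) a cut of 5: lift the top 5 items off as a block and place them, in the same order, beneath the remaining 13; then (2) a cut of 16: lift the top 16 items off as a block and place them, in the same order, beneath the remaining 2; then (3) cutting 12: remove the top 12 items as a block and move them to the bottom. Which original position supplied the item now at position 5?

2

Undo the operations in reverse order, starting from position 5:
  undo op 3 (cut 12): 5 ← 17
  undo op 2 (cut 16): 17 ← 15
  undo op 1 (cut 5): 15 ← 2
So the item at position 5 came from original position 2.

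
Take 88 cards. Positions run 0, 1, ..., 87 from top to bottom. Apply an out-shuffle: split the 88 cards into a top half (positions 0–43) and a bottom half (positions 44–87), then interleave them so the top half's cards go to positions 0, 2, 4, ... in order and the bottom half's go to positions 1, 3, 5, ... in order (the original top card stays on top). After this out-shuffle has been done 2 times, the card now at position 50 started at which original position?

56

Work backwards from position 50, undoing one out-shuffle at a time:
50 ← 25 ← 56
So the card now at position 50 started at position 56.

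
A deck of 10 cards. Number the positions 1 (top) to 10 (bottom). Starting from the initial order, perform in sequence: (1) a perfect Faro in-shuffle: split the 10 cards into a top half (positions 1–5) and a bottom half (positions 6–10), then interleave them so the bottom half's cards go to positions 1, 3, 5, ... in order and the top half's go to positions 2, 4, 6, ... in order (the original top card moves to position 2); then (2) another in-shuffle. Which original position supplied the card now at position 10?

8

Undo the operations in reverse order, starting from position 10:
  undo op 2 (in-shuffle, from top half): 10 ← 5
  undo op 1 (in-shuffle, from bottom half): 5 ← 8
So the card at position 10 came from original position 8.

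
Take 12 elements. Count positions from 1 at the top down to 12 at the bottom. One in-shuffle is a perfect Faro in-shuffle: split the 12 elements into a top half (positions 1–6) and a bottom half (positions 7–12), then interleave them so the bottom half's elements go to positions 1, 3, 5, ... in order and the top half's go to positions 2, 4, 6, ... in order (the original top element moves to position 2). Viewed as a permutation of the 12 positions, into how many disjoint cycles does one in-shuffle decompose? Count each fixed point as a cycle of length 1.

Trace each unvisited position around until it returns:
(1 2 4 8 3 6 ... len 12)
1 cycle in total.

1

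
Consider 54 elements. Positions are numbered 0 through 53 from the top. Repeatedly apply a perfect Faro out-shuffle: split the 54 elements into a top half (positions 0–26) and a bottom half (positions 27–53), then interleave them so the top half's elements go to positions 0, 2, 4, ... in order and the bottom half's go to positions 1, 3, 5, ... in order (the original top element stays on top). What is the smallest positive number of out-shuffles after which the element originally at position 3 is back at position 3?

52

Follow position 3 under repeated out-shuffles:
3 → 6 → 12 → 24 → 48 → 43 → 33 → 13 → ... → 3 (length 52)
It first returns after 52 out-shuffles.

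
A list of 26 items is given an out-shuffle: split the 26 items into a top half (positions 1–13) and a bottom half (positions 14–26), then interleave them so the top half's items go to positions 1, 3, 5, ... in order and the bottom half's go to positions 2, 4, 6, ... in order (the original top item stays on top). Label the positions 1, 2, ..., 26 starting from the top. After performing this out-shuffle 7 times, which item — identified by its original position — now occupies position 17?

Work backwards from position 17, undoing one out-shuffle at a time:
17 ← 9 ← 5 ← 3 ← 2 ← 14 ← 20 ← 23
So the item now at position 17 started at position 23.

23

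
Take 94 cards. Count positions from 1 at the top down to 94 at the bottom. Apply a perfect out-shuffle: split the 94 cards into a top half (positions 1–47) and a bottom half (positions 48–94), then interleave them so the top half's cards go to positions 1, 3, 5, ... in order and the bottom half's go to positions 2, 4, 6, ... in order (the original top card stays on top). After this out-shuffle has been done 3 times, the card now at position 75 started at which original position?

Work backwards from position 75, undoing one out-shuffle at a time:
75 ← 38 ← 66 ← 80
So the card now at position 75 started at position 80.

80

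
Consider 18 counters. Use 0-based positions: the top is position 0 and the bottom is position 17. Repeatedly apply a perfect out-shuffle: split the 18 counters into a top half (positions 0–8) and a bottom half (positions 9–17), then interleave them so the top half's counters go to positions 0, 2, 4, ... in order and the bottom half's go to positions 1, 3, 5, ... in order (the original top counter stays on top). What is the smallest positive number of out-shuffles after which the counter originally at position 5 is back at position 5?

Follow position 5 under repeated out-shuffles:
5 → 10 → 3 → 6 → 12 → 7 → 14 → 11 → 5
It first returns after 8 out-shuffles.

8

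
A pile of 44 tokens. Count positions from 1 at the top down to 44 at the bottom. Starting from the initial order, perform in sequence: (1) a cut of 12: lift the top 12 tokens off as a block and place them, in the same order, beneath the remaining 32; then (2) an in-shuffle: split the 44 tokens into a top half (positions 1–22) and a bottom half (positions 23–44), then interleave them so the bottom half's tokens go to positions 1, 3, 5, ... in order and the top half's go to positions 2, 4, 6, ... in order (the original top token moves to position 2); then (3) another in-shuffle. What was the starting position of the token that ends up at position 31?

Undo the operations in reverse order, starting from position 31:
  undo op 3 (in-shuffle, from bottom half): 31 ← 38
  undo op 2 (in-shuffle, from top half): 38 ← 19
  undo op 1 (cut 12): 19 ← 31
So the token at position 31 came from original position 31.

31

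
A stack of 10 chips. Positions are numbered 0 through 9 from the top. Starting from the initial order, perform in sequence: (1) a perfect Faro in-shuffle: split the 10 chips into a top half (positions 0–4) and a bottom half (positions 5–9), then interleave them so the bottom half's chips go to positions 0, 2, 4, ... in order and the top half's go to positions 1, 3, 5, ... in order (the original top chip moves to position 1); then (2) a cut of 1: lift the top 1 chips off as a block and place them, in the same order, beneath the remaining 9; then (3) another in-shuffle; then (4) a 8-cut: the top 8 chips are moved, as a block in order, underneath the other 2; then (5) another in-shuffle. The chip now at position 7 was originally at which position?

Undo the operations in reverse order, starting from position 7:
  undo op 5 (in-shuffle, from top half): 7 ← 3
  undo op 4 (cut 8): 3 ← 1
  undo op 3 (in-shuffle, from top half): 1 ← 0
  undo op 2 (cut 1): 0 ← 1
  undo op 1 (in-shuffle, from top half): 1 ← 0
So the chip at position 7 came from original position 0.

0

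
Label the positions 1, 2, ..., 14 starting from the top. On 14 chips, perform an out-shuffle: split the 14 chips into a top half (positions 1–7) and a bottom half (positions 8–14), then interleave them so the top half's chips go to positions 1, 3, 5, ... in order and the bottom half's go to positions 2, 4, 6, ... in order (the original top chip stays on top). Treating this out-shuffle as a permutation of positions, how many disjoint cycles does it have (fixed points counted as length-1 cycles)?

Trace each unvisited position around until it returns:
(1) (2 3 5 9 4 7 ... len 12) (14)
3 cycles in total.

3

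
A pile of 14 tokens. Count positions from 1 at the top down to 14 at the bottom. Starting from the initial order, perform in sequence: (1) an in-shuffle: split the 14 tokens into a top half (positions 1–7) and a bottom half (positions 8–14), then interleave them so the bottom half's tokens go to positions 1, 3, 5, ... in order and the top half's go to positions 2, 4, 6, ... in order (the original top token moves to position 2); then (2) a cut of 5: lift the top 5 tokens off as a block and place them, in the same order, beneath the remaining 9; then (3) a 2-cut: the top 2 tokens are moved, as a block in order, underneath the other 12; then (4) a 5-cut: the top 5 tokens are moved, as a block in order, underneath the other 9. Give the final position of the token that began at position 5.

Track the token from position 5 forward through each operation:
  after op 1 (in-shuffle): 5 → 10
  after op 2 (cut 5): 10 → 5
  after op 3 (cut 2): 5 → 3
  after op 4 (cut 5): 3 → 12

12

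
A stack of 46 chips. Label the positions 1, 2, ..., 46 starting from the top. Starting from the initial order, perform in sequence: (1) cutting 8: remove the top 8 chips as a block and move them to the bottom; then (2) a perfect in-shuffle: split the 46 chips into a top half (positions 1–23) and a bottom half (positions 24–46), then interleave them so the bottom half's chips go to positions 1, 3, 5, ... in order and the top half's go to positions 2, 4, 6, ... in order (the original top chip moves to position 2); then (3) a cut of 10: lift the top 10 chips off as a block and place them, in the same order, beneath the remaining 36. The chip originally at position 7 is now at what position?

33

Track the chip from position 7 forward through each operation:
  after op 1 (cut 8): 7 → 45
  after op 2 (in-shuffle): 45 → 43
  after op 3 (cut 10): 43 → 33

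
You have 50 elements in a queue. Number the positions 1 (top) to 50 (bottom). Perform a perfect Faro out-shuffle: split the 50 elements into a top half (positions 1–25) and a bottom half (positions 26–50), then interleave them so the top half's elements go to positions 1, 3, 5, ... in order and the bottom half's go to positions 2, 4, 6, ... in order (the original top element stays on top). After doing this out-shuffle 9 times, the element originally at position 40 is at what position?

26

Track the element's position through each out-shuffle:
40 → 30 → 10 → 19 → 37 → 24 → 47 → 44 → 38 → 26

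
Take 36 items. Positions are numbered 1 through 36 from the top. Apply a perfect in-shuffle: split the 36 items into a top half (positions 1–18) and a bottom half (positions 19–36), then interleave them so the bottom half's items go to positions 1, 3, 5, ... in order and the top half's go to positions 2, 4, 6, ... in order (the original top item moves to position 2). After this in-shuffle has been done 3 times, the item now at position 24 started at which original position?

3

Work backwards from position 24, undoing one in-shuffle at a time:
24 ← 12 ← 6 ← 3
So the item now at position 24 started at position 3.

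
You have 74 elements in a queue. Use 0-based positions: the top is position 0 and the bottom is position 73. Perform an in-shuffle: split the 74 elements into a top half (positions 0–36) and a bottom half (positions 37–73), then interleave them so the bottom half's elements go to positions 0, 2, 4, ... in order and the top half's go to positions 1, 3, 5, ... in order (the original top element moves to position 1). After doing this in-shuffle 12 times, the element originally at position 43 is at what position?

Track the element's position through each in-shuffle:
43 → 12 → 25 → 51 → 28 → 57 → 40 → 6 → 13 → 27 → 55 → 36 → 73

73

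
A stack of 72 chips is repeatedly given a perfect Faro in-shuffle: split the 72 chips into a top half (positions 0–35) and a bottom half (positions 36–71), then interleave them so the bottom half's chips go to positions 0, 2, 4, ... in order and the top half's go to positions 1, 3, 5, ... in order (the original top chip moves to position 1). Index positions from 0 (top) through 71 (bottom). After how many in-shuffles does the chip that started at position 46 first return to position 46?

Follow position 46 under repeated in-shuffles:
46 → 20 → 41 → 10 → 21 → 43 → 14 → 29 → 59 → 46
It first returns after 9 in-shuffles.

9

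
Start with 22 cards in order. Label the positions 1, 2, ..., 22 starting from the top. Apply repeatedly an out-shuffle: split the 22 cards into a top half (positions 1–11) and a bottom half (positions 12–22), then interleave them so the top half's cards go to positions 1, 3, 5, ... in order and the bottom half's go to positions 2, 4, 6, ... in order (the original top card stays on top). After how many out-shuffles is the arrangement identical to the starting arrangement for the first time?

The out-shuffle permutes the 22 positions with cycle lengths [1, 1, 2, 3, 3, 6, 6].
Every card is home exactly when every cycle has completed a whole number of laps, i.e. after lcm(1, 2, 3, 6) = 6 out-shuffles.

6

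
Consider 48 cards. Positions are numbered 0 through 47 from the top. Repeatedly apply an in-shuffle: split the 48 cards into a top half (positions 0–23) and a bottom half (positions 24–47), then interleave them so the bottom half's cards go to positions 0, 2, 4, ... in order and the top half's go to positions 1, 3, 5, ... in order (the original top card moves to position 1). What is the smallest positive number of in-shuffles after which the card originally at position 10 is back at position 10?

21

Follow position 10 under repeated in-shuffles:
10 → 21 → 43 → 38 → 28 → 8 → 17 → 35 → ... → 10 (length 21)
It first returns after 21 in-shuffles.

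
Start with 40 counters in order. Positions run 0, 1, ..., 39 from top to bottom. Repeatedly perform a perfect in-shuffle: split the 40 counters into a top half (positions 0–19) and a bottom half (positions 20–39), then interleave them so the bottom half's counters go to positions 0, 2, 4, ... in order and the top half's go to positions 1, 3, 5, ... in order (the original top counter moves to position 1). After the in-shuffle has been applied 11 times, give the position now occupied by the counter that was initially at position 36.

7

Track the counter's position through each in-shuffle:
36 → 32 → 24 → 8 → 17 → 35 → 30 → 20 → 0 → 1 → 3 → 7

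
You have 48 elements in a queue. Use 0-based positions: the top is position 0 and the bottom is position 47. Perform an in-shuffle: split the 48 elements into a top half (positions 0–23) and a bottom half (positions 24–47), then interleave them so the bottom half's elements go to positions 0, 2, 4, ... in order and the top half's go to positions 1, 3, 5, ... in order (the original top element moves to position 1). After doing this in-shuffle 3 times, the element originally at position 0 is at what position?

Track the element's position through each in-shuffle:
0 → 1 → 3 → 7

7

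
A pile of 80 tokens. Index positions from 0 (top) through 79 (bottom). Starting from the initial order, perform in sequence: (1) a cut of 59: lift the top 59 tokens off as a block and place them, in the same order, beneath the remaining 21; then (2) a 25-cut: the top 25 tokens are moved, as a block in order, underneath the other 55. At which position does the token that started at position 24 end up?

Track the token from position 24 forward through each operation:
  after op 1 (cut 59): 24 → 45
  after op 2 (cut 25): 45 → 20

20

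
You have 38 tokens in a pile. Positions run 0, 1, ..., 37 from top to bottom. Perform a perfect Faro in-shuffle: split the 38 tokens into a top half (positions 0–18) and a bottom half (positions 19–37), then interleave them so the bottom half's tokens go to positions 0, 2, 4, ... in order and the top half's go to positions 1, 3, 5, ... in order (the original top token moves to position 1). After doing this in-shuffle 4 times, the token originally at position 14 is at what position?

Track the token's position through each in-shuffle:
14 → 29 → 20 → 2 → 5

5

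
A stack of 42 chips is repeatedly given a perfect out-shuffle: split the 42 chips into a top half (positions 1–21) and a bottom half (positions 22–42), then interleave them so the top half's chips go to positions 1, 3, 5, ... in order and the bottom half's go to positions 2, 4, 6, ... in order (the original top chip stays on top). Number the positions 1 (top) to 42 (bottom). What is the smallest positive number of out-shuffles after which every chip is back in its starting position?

The out-shuffle permutes the 42 positions with cycle lengths [1, 1, 20, 20].
Every chip is home exactly when every cycle has completed a whole number of laps, i.e. after lcm(1, 20) = 20 out-shuffles.

20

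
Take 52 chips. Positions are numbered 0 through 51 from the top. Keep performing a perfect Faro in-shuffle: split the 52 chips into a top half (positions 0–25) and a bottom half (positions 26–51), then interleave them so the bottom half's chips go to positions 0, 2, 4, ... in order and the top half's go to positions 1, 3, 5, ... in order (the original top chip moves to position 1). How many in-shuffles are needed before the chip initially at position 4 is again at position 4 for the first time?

Follow position 4 under repeated in-shuffles:
4 → 9 → 19 → 39 → 26 → 0 → 1 → 3 → ... → 4 (length 52)
It first returns after 52 in-shuffles.

52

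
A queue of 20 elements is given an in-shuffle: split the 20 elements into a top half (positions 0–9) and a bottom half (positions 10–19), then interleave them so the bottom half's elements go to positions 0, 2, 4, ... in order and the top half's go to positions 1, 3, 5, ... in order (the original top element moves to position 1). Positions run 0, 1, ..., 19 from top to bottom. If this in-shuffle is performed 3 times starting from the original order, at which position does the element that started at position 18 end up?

4

Track the element's position through each in-shuffle:
18 → 16 → 12 → 4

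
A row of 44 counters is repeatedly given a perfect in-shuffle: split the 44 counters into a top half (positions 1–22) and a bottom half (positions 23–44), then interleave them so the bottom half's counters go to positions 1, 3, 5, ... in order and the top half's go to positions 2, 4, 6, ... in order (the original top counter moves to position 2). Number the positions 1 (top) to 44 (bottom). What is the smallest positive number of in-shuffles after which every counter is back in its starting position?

12

The in-shuffle permutes the 44 positions with cycle lengths [2, 4, 4, 4, 6, 12, 12].
Every counter is home exactly when every cycle has completed a whole number of laps, i.e. after lcm(2, 4, 6, 12) = 12 in-shuffles.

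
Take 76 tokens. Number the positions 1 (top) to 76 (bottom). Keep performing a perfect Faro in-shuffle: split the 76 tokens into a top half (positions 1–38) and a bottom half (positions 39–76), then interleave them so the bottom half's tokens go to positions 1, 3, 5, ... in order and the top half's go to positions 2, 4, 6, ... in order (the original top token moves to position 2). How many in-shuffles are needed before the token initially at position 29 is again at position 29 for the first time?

30

Follow position 29 under repeated in-shuffles:
29 → 58 → 39 → 1 → 2 → 4 → 8 → 16 → ... → 29 (length 30)
It first returns after 30 in-shuffles.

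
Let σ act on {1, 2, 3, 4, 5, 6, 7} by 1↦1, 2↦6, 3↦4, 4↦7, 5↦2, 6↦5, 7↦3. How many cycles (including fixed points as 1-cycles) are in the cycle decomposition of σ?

3

Cycle decomposition: (1) (2 6 5) (3 4 7).
3 cycles.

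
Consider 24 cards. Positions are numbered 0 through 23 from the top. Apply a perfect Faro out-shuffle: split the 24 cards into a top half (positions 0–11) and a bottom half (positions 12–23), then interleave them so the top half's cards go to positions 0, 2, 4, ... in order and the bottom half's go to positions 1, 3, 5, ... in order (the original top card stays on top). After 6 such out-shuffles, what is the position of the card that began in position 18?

Track the card's position through each out-shuffle:
18 → 13 → 3 → 6 → 12 → 1 → 2

2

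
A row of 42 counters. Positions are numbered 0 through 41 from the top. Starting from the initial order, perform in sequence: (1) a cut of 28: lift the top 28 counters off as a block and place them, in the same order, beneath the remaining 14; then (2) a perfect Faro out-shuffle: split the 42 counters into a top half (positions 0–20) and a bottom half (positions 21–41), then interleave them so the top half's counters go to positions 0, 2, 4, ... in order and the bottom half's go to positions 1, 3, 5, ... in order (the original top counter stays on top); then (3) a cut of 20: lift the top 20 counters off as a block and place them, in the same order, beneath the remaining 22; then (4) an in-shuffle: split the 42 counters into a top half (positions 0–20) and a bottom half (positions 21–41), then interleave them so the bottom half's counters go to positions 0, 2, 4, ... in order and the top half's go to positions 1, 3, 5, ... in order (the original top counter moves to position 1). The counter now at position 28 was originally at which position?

13

Undo the operations in reverse order, starting from position 28:
  undo op 4 (in-shuffle, from bottom half): 28 ← 35
  undo op 3 (cut 20): 35 ← 13
  undo op 2 (out-shuffle, from bottom half): 13 ← 27
  undo op 1 (cut 28): 27 ← 13
So the counter at position 28 came from original position 13.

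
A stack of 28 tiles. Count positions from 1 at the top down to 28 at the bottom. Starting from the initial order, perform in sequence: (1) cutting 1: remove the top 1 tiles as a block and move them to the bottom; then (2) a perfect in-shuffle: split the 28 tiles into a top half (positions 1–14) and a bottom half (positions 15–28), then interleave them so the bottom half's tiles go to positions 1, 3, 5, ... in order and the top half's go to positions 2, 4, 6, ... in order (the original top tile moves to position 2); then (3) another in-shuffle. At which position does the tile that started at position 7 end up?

24

Track the tile from position 7 forward through each operation:
  after op 1 (cut 1): 7 → 6
  after op 2 (in-shuffle): 6 → 12
  after op 3 (in-shuffle): 12 → 24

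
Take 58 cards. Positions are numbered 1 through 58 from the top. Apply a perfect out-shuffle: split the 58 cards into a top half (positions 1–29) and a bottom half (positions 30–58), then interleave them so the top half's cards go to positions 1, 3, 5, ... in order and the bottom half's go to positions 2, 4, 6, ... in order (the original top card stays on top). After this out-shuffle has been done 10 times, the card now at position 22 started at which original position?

19

Work backwards from position 22, undoing one out-shuffle at a time:
22 ← 40 ← 49 ← 25 ← 13 ← 7 ← 4 ← 31 ← 16 ← 37 ← 19
So the card now at position 22 started at position 19.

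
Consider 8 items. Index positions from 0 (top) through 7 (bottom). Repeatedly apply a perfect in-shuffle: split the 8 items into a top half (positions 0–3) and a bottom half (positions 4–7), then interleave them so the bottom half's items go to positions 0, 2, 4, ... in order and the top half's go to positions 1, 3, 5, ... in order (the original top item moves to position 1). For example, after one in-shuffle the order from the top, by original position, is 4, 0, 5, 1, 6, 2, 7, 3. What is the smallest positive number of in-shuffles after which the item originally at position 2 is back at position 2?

2

Follow position 2 under repeated in-shuffles:
2 → 5 → 2
It first returns after 2 in-shuffles.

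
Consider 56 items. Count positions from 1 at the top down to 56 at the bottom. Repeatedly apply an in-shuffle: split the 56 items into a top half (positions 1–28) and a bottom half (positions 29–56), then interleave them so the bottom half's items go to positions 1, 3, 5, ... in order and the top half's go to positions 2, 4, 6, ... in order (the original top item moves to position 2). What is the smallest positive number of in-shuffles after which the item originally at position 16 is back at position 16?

Follow position 16 under repeated in-shuffles:
16 → 32 → 7 → 14 → 28 → 56 → 55 → 53 → 49 → 41 → 25 → 50 → 43 → 29 → 1 → 2 → 4 → 8 → 16
It first returns after 18 in-shuffles.

18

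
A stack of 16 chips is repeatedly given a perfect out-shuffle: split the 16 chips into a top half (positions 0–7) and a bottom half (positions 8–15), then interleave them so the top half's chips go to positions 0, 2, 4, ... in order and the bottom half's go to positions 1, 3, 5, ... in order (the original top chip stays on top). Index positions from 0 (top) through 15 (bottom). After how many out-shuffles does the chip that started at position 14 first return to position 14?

4

Follow position 14 under repeated out-shuffles:
14 → 13 → 11 → 7 → 14
It first returns after 4 out-shuffles.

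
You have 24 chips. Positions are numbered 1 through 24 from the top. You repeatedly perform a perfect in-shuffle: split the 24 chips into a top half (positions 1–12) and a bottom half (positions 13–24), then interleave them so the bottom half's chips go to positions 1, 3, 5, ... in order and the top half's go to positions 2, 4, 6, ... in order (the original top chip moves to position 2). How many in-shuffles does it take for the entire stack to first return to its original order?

The in-shuffle permutes the 24 positions with cycle lengths [4, 20].
Every chip is home exactly when every cycle has completed a whole number of laps, i.e. after lcm(4, 20) = 20 in-shuffles.

20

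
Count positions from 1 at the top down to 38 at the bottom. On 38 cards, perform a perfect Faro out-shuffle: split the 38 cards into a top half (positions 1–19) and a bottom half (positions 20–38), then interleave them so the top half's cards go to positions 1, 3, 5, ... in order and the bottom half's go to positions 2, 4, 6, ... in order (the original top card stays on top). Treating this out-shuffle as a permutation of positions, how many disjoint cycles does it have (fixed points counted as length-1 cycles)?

Trace each unvisited position around until it returns:
(1) (2 3 5 9 17 33 ... len 36) (38)
3 cycles in total.

3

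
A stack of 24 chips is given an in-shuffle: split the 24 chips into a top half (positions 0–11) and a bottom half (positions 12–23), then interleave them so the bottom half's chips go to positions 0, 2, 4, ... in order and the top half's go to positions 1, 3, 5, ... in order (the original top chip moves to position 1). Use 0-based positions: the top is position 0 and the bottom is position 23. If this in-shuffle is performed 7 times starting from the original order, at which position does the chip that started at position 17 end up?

Track the chip's position through each in-shuffle:
17 → 10 → 21 → 18 → 12 → 0 → 1 → 3

3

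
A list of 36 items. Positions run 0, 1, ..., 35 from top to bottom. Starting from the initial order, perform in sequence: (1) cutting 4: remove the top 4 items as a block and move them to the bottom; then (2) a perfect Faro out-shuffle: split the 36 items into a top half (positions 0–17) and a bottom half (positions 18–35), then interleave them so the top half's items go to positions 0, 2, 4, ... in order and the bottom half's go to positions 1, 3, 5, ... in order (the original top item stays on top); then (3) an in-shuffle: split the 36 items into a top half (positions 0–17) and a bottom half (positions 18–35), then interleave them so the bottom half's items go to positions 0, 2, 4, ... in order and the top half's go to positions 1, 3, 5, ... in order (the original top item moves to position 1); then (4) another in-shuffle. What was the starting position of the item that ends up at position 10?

Undo the operations in reverse order, starting from position 10:
  undo op 4 (in-shuffle, from bottom half): 10 ← 23
  undo op 3 (in-shuffle, from top half): 23 ← 11
  undo op 2 (out-shuffle, from bottom half): 11 ← 23
  undo op 1 (cut 4): 23 ← 27
So the item at position 10 came from original position 27.

27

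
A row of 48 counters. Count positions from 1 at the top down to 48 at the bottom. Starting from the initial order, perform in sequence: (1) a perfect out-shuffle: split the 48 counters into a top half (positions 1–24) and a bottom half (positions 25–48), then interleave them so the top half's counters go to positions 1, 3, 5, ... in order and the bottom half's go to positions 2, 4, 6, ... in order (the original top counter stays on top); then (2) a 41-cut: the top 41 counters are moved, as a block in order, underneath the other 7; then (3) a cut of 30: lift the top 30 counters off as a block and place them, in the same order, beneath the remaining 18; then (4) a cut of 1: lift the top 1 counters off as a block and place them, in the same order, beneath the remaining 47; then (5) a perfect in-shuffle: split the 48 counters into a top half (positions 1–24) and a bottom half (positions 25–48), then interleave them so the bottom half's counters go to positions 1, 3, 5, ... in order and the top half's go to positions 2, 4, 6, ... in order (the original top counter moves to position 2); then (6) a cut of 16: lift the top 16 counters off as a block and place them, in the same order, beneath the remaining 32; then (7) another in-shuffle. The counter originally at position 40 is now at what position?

47

Track the counter from position 40 forward through each operation:
  after op 1 (out-shuffle): 40 → 32
  after op 2 (cut 41): 32 → 39
  after op 3 (cut 30): 39 → 9
  after op 4 (cut 1): 9 → 8
  after op 5 (in-shuffle): 8 → 16
  after op 6 (cut 16): 16 → 48
  after op 7 (in-shuffle): 48 → 47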